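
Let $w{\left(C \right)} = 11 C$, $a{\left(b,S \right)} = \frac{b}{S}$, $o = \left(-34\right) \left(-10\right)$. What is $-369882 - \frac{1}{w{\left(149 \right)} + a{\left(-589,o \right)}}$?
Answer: $- \frac{205902583162}{556671} \approx -3.6988 \cdot 10^{5}$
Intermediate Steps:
$o = 340$
$-369882 - \frac{1}{w{\left(149 \right)} + a{\left(-589,o \right)}} = -369882 - \frac{1}{11 \cdot 149 - \frac{589}{340}} = -369882 - \frac{1}{1639 - \frac{589}{340}} = -369882 - \frac{1}{\frac{556671}{340}} = -369882 - \frac{340}{556671} = - \frac{205902583162}{556671}$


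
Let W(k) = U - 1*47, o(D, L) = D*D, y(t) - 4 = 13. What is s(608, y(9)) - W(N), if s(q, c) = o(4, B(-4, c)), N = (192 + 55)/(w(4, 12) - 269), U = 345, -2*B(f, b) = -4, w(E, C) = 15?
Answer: -282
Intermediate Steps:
y(t) = 17 (y(t) = 4 + 13 = 17)
B(f, b) = 2 (B(f, b) = -1/2*(-4) = 2)
N = -247/254 (N = (192 + 55)/(15 - 269) = 247/(-254) = 247*(-1/254) = -247/254 ≈ -0.97244)
o(D, L) = D**2
W(k) = 298 (W(k) = 345 - 1*47 = 345 - 47 = 298)
s(q, c) = 16 (s(q, c) = 4**2 = 16)
s(608, y(9)) - W(N) = 16 - 1*298 = 16 - 298 = -282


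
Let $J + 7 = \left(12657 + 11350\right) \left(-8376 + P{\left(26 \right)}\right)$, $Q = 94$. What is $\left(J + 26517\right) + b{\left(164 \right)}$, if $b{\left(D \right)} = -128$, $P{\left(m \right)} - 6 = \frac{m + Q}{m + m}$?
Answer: $- \frac{2611138494}{13} \approx -2.0086 \cdot 10^{8}$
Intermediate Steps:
$P{\left(m \right)} = 6 + \frac{94 + m}{2 m}$ ($P{\left(m \right)} = 6 + \frac{m + 94}{m + m} = 6 + \frac{94 + m}{2 m}$)
$J = - \frac{2611481551}{13}$ ($J = -7 + \left(12657 + 11350\right) \left(-8376 + \left(\frac{13}{2} + \frac{47}{26}\right)\right) = -7 + 24007 \left(-8376 + \left(\frac{13}{2} + 47 \cdot \frac{1}{26}\right)\right) = -7 + 24007 \left(-8376 + \left(\frac{13}{2} + \frac{47}{26}\right)\right) = -7 + 24007 \left(-8376 + \frac{108}{13}\right) = -7 + 24007 \left(- \frac{108780}{13}\right) = -7 - \frac{2611481460}{13} = - \frac{2611481551}{13} \approx -2.0088 \cdot 10^{8}$)
$\left(J + 26517\right) + b{\left(164 \right)} = \left(- \frac{2611481551}{13} + 26517\right) - 128 = - \frac{2611136830}{13} - 128 = - \frac{2611138494}{13}$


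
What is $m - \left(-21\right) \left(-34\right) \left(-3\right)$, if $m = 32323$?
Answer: $34465$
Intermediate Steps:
$m - \left(-21\right) \left(-34\right) \left(-3\right) = 32323 - \left(-21\right) \left(-34\right) \left(-3\right) = 32323 - 714 \left(-3\right) = 32323 - -2142 = 32323 + 2142 = 34465$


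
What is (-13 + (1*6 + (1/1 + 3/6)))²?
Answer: 121/4 ≈ 30.250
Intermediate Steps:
(-13 + (1*6 + (1/1 + 3/6)))² = (-13 + (6 + (1*1 + 3*(⅙))))² = (-13 + (6 + (1 + ½)))² = (-13 + (6 + 3/2))² = (-13 + 15/2)² = (-11/2)² = 121/4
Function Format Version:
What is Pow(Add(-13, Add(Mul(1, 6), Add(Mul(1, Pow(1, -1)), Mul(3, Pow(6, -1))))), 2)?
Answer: Rational(121, 4) ≈ 30.250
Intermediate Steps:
Pow(Add(-13, Add(Mul(1, 6), Add(Mul(1, Pow(1, -1)), Mul(3, Pow(6, -1))))), 2) = Pow(Add(-13, Add(6, Add(Mul(1, 1), Mul(3, Rational(1, 6))))), 2) = Pow(Add(-13, Add(6, Add(1, Rational(1, 2)))), 2) = Pow(Add(-13, Add(6, Rational(3, 2))), 2) = Pow(Add(-13, Rational(15, 2)), 2) = Pow(Rational(-11, 2), 2) = Rational(121, 4)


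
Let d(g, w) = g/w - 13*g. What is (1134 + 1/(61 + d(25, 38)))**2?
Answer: 128774834410000/100140049 ≈ 1.2859e+6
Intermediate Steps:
d(g, w) = -13*g + g/w (d(g, w) = g/w - 13*g = -13*g + g/w)
(1134 + 1/(61 + d(25, 38)))**2 = (1134 + 1/(61 + (-13*25 + 25/38)))**2 = (1134 + 1/(61 + (-325 + 25*(1/38))))**2 = (1134 + 1/(61 + (-325 + 25/38)))**2 = (1134 + 1/(61 - 12325/38))**2 = (1134 + 1/(-10007/38))**2 = (1134 - 38/10007)**2 = (11347900/10007)**2 = 128774834410000/100140049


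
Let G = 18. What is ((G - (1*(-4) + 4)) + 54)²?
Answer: 5184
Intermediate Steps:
((G - (1*(-4) + 4)) + 54)² = ((18 - (1*(-4) + 4)) + 54)² = ((18 - (-4 + 4)) + 54)² = ((18 - 1*0) + 54)² = ((18 + 0) + 54)² = (18 + 54)² = 72² = 5184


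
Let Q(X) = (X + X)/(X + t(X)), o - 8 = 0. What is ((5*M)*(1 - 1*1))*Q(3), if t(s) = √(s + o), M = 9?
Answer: 0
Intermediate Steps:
o = 8 (o = 8 + 0 = 8)
t(s) = √(8 + s) (t(s) = √(s + 8) = √(8 + s))
Q(X) = 2*X/(X + √(8 + X)) (Q(X) = (X + X)/(X + √(8 + X)) = (2*X)/(X + √(8 + X)) = 2*X/(X + √(8 + X)))
((5*M)*(1 - 1*1))*Q(3) = ((5*9)*(1 - 1*1))*(2*3/(3 + √(8 + 3))) = (45*(1 - 1))*(2*3/(3 + √11)) = (45*0)*(6/(3 + √11)) = 0*(6/(3 + √11)) = 0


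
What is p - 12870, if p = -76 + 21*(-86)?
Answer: -14752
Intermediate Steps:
p = -1882 (p = -76 - 1806 = -1882)
p - 12870 = -1882 - 12870 = -14752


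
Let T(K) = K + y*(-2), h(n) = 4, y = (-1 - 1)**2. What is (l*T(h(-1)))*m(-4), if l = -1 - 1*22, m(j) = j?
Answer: -368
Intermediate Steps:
y = 4 (y = (-2)**2 = 4)
T(K) = -8 + K (T(K) = K + 4*(-2) = K - 8 = -8 + K)
l = -23 (l = -1 - 22 = -23)
(l*T(h(-1)))*m(-4) = -23*(-8 + 4)*(-4) = -23*(-4)*(-4) = 92*(-4) = -368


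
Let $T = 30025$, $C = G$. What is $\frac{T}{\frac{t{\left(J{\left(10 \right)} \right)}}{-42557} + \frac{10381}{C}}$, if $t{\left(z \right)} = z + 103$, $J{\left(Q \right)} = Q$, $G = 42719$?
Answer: $\frac{10917044860415}{87391394} \approx 1.2492 \cdot 10^{5}$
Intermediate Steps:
$C = 42719$
$t{\left(z \right)} = 103 + z$
$\frac{T}{\frac{t{\left(J{\left(10 \right)} \right)}}{-42557} + \frac{10381}{C}} = \frac{30025}{\frac{103 + 10}{-42557} + \frac{10381}{42719}} = \frac{30025}{113 \left(- \frac{1}{42557}\right) + 10381 \cdot \frac{1}{42719}} = \frac{30025}{- \frac{113}{42557} + \frac{10381}{42719}} = \frac{30025}{\frac{436956970}{1817992483}} = 30025 \cdot \frac{1817992483}{436956970} = \frac{10917044860415}{87391394}$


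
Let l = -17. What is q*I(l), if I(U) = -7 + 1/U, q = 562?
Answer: -67440/17 ≈ -3967.1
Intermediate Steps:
q*I(l) = 562*(-7 + 1/(-17)) = 562*(-7 - 1/17) = 562*(-120/17) = -67440/17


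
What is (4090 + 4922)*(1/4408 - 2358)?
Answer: -23417823939/1102 ≈ -2.1250e+7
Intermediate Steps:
(4090 + 4922)*(1/4408 - 2358) = 9012*(1/4408 - 2358) = 9012*(-10394063/4408) = -23417823939/1102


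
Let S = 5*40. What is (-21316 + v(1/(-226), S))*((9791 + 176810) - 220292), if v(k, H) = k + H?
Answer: 160780762947/226 ≈ 7.1142e+8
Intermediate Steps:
S = 200
v(k, H) = H + k
(-21316 + v(1/(-226), S))*((9791 + 176810) - 220292) = (-21316 + (200 + 1/(-226)))*((9791 + 176810) - 220292) = (-21316 + (200 - 1/226))*(186601 - 220292) = (-21316 + 45199/226)*(-33691) = -4772217/226*(-33691) = 160780762947/226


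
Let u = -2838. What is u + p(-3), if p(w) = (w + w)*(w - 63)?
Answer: -2442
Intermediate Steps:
p(w) = 2*w*(-63 + w) (p(w) = (2*w)*(-63 + w) = 2*w*(-63 + w))
u + p(-3) = -2838 + 2*(-3)*(-63 - 3) = -2838 + 2*(-3)*(-66) = -2838 + 396 = -2442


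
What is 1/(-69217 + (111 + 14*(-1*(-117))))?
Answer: -1/67468 ≈ -1.4822e-5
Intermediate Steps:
1/(-69217 + (111 + 14*(-1*(-117)))) = 1/(-69217 + (111 + 14*117)) = 1/(-69217 + (111 + 1638)) = 1/(-69217 + 1749) = 1/(-67468) = -1/67468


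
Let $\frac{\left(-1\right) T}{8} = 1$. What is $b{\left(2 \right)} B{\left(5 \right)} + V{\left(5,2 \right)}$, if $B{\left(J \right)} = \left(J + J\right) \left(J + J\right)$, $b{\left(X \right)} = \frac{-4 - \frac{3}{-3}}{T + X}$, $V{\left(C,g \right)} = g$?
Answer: $52$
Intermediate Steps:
$T = -8$ ($T = \left(-8\right) 1 = -8$)
$b{\left(X \right)} = - \frac{3}{-8 + X}$ ($b{\left(X \right)} = \frac{-4 - \frac{3}{-3}}{-8 + X} = \frac{-4 - -1}{-8 + X} = \frac{-4 + 1}{-8 + X} = - \frac{3}{-8 + X}$)
$B{\left(J \right)} = 4 J^{2}$ ($B{\left(J \right)} = 2 J 2 J = 4 J^{2}$)
$b{\left(2 \right)} B{\left(5 \right)} + V{\left(5,2 \right)} = - \frac{3}{-8 + 2} \cdot 4 \cdot 5^{2} + 2 = - \frac{3}{-6} \cdot 4 \cdot 25 + 2 = \left(-3\right) \left(- \frac{1}{6}\right) 100 + 2 = \frac{1}{2} \cdot 100 + 2 = 50 + 2 = 52$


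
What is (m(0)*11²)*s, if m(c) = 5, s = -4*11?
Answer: -26620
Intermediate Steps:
s = -44
(m(0)*11²)*s = (5*11²)*(-44) = (5*121)*(-44) = 605*(-44) = -26620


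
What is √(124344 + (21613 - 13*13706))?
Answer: I*√32221 ≈ 179.5*I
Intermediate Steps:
√(124344 + (21613 - 13*13706)) = √(124344 + (21613 - 1*178178)) = √(124344 + (21613 - 178178)) = √(124344 - 156565) = √(-32221) = I*√32221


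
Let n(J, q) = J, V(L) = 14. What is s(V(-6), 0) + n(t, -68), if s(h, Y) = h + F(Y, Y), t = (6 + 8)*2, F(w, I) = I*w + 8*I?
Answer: 42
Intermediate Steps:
F(w, I) = 8*I + I*w
t = 28 (t = 14*2 = 28)
s(h, Y) = h + Y*(8 + Y)
s(V(-6), 0) + n(t, -68) = (14 + 0*(8 + 0)) + 28 = (14 + 0*8) + 28 = (14 + 0) + 28 = 14 + 28 = 42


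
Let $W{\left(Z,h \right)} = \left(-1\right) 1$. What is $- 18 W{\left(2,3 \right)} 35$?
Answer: $630$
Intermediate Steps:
$W{\left(Z,h \right)} = -1$
$- 18 W{\left(2,3 \right)} 35 = \left(-18\right) \left(-1\right) 35 = 18 \cdot 35 = 630$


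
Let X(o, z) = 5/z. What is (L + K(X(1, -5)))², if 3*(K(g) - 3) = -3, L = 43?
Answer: 2025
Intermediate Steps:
K(g) = 2 (K(g) = 3 + (⅓)*(-3) = 3 - 1 = 2)
(L + K(X(1, -5)))² = (43 + 2)² = 45² = 2025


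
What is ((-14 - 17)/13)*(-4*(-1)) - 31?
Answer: -527/13 ≈ -40.538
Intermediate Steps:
((-14 - 17)/13)*(-4*(-1)) - 31 = -31*1/13*4 - 31 = -31/13*4 - 31 = -124/13 - 31 = -527/13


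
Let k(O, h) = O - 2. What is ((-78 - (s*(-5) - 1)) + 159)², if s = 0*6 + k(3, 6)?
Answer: 7569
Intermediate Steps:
k(O, h) = -2 + O
s = 1 (s = 0*6 + (-2 + 3) = 0 + 1 = 1)
((-78 - (s*(-5) - 1)) + 159)² = ((-78 - (1*(-5) - 1)) + 159)² = ((-78 - (-5 - 1)) + 159)² = ((-78 - 1*(-6)) + 159)² = ((-78 + 6) + 159)² = (-72 + 159)² = 87² = 7569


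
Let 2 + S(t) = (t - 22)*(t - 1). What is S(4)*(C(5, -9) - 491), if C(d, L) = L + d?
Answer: 27720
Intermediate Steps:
S(t) = -2 + (-1 + t)*(-22 + t) (S(t) = -2 + (t - 22)*(t - 1) = -2 + (-22 + t)*(-1 + t) = -2 + (-1 + t)*(-22 + t))
S(4)*(C(5, -9) - 491) = (20 + 4² - 23*4)*((-9 + 5) - 491) = (20 + 16 - 92)*(-4 - 491) = -56*(-495) = 27720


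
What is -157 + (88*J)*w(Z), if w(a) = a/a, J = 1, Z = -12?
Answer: -69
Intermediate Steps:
w(a) = 1
-157 + (88*J)*w(Z) = -157 + (88*1)*1 = -157 + 88*1 = -157 + 88 = -69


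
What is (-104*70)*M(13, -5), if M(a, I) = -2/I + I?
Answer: 33488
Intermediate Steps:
M(a, I) = I - 2/I
(-104*70)*M(13, -5) = (-104*70)*(-5 - 2/(-5)) = -7280*(-5 - 2*(-1/5)) = -7280*(-5 + 2/5) = -7280*(-23/5) = 33488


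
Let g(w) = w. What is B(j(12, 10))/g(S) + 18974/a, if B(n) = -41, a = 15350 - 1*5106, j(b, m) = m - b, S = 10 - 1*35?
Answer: 447177/128050 ≈ 3.4922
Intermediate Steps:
S = -25 (S = 10 - 35 = -25)
a = 10244 (a = 15350 - 5106 = 10244)
B(j(12, 10))/g(S) + 18974/a = -41/(-25) + 18974/10244 = -41*(-1/25) + 18974*(1/10244) = 41/25 + 9487/5122 = 447177/128050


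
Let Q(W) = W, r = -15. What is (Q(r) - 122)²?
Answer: 18769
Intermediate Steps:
(Q(r) - 122)² = (-15 - 122)² = (-137)² = 18769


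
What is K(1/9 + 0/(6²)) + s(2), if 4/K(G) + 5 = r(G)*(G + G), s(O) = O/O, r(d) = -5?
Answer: 19/55 ≈ 0.34545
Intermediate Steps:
s(O) = 1
K(G) = 4/(-5 - 10*G) (K(G) = 4/(-5 - 5*(G + G)) = 4/(-5 - 10*G))
K(1/9 + 0/(6²)) + s(2) = 4/(5*(-1 - 2*(1/9 + 0/(6²)))) + 1 = 4/(5*(-1 - 2*(1*(⅑) + 0/36))) + 1 = 4/(5*(-1 - 2*(⅑ + 0*(1/36)))) + 1 = 4/(5*(-1 - 2*(⅑ + 0))) + 1 = 4/(5*(-1 - 2*⅑)) + 1 = 4/(5*(-1 - 2/9)) + 1 = 4/(5*(-11/9)) + 1 = (⅘)*(-9/11) + 1 = -36/55 + 1 = 19/55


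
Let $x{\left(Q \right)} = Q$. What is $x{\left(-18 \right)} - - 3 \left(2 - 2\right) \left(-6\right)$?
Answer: $-18$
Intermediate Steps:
$x{\left(-18 \right)} - - 3 \left(2 - 2\right) \left(-6\right) = -18 - - 3 \left(2 - 2\right) \left(-6\right) = -18 - \left(-3\right) 0 \left(-6\right) = -18 - 0 \left(-6\right) = -18 - 0 = -18 + 0 = -18$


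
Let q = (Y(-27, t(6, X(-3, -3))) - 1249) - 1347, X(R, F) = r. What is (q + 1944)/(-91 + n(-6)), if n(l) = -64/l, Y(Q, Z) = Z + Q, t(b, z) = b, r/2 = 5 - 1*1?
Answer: 2019/241 ≈ 8.3776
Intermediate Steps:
r = 8 (r = 2*(5 - 1*1) = 2*(5 - 1) = 2*4 = 8)
X(R, F) = 8
Y(Q, Z) = Q + Z
q = -2617 (q = ((-27 + 6) - 1249) - 1347 = (-21 - 1249) - 1347 = -1270 - 1347 = -2617)
(q + 1944)/(-91 + n(-6)) = (-2617 + 1944)/(-91 - 64/(-6)) = -673/(-91 - 64*(-⅙)) = -673/(-91 + 32/3) = -673/(-241/3) = -673*(-3/241) = 2019/241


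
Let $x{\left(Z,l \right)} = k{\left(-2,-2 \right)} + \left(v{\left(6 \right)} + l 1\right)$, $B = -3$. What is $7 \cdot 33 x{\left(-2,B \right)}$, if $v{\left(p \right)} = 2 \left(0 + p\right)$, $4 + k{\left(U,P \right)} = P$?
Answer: $693$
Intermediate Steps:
$k{\left(U,P \right)} = -4 + P$
$v{\left(p \right)} = 2 p$
$x{\left(Z,l \right)} = 6 + l$ ($x{\left(Z,l \right)} = \left(-4 - 2\right) + \left(2 \cdot 6 + l 1\right) = -6 + \left(12 + l\right) = 6 + l$)
$7 \cdot 33 x{\left(-2,B \right)} = 7 \cdot 33 \left(6 - 3\right) = 231 \cdot 3 = 693$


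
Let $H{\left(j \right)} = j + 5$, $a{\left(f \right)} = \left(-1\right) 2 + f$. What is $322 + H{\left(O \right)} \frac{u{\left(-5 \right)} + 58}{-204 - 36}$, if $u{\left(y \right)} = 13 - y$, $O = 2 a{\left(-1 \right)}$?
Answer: $\frac{19339}{60} \approx 322.32$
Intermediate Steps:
$a{\left(f \right)} = -2 + f$
$O = -6$ ($O = 2 \left(-2 - 1\right) = 2 \left(-3\right) = -6$)
$H{\left(j \right)} = 5 + j$
$322 + H{\left(O \right)} \frac{u{\left(-5 \right)} + 58}{-204 - 36} = 322 + \left(5 - 6\right) \frac{\left(13 - -5\right) + 58}{-204 - 36} = 322 - \frac{\left(13 + 5\right) + 58}{-240} = 322 - \left(18 + 58\right) \left(- \frac{1}{240}\right) = 322 - 76 \left(- \frac{1}{240}\right) = 322 - - \frac{19}{60} = 322 + \frac{19}{60} = \frac{19339}{60}$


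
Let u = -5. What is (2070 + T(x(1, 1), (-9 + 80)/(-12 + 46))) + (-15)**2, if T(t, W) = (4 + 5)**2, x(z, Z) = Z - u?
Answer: 2376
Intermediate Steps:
x(z, Z) = 5 + Z (x(z, Z) = Z - 1*(-5) = Z + 5 = 5 + Z)
T(t, W) = 81 (T(t, W) = 9**2 = 81)
(2070 + T(x(1, 1), (-9 + 80)/(-12 + 46))) + (-15)**2 = (2070 + 81) + (-15)**2 = 2151 + 225 = 2376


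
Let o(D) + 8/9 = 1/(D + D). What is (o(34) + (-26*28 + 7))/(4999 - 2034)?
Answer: -441787/1814580 ≈ -0.24347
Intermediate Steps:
o(D) = -8/9 + 1/(2*D) (o(D) = -8/9 + 1/(D + D) = -8/9 + 1/(2*D))
(o(34) + (-26*28 + 7))/(4999 - 2034) = ((1/18)*(9 - 16*34)/34 + (-26*28 + 7))/(4999 - 2034) = ((1/18)*(1/34)*(9 - 544) + (-728 + 7))/2965 = ((1/18)*(1/34)*(-535) - 721)*(1/2965) = (-535/612 - 721)*(1/2965) = -441787/612*1/2965 = -441787/1814580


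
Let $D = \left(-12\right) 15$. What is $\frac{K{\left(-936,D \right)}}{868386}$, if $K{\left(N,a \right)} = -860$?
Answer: $- \frac{430}{434193} \approx -0.00099034$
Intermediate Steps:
$D = -180$
$\frac{K{\left(-936,D \right)}}{868386} = - \frac{860}{868386} = \left(-860\right) \frac{1}{868386} = - \frac{430}{434193}$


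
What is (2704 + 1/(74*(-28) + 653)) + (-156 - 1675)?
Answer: 1238786/1419 ≈ 873.00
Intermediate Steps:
(2704 + 1/(74*(-28) + 653)) + (-156 - 1675) = (2704 + 1/(-2072 + 653)) - 1831 = (2704 + 1/(-1419)) - 1831 = (2704 - 1/1419) - 1831 = 3836975/1419 - 1831 = 1238786/1419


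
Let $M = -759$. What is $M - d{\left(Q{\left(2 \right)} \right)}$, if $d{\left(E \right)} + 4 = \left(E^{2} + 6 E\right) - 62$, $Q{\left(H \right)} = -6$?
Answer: $-693$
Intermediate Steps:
$d{\left(E \right)} = -66 + E^{2} + 6 E$ ($d{\left(E \right)} = -4 - \left(62 - E^{2} - 6 E\right) = -4 + \left(-62 + E^{2} + 6 E\right) = -66 + E^{2} + 6 E$)
$M - d{\left(Q{\left(2 \right)} \right)} = -759 - \left(-66 + \left(-6\right)^{2} + 6 \left(-6\right)\right) = -759 - \left(-66 + 36 - 36\right) = -759 - -66 = -759 + 66 = -693$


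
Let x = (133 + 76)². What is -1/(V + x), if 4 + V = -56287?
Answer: 1/12610 ≈ 7.9302e-5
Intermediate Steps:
x = 43681 (x = 209² = 43681)
V = -56291 (V = -4 - 56287 = -56291)
-1/(V + x) = -1/(-56291 + 43681) = -1/(-12610) = -1*(-1/12610) = 1/12610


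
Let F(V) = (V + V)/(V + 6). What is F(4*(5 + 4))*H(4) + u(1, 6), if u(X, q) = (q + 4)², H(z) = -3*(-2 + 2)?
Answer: 100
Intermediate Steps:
H(z) = 0 (H(z) = -3*0 = 0)
u(X, q) = (4 + q)²
F(V) = 2*V/(6 + V) (F(V) = (2*V)/(6 + V) = 2*V/(6 + V))
F(4*(5 + 4))*H(4) + u(1, 6) = (2*(4*(5 + 4))/(6 + 4*(5 + 4)))*0 + (4 + 6)² = (2*(4*9)/(6 + 4*9))*0 + 10² = (2*36/(6 + 36))*0 + 100 = (2*36/42)*0 + 100 = (2*36*(1/42))*0 + 100 = (12/7)*0 + 100 = 0 + 100 = 100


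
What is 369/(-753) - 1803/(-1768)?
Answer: 235089/443768 ≈ 0.52976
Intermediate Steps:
369/(-753) - 1803/(-1768) = 369*(-1/753) - 1803*(-1/1768) = -123/251 + 1803/1768 = 235089/443768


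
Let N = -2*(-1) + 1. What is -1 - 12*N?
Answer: -37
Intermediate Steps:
N = 3 (N = 2 + 1 = 3)
-1 - 12*N = -1 - 12*3 = -1 - 36 = -37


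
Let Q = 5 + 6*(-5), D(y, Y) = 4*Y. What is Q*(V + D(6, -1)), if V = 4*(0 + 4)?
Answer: -300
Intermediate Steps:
V = 16 (V = 4*4 = 16)
Q = -25 (Q = 5 - 30 = -25)
Q*(V + D(6, -1)) = -25*(16 + 4*(-1)) = -25*(16 - 4) = -25*12 = -300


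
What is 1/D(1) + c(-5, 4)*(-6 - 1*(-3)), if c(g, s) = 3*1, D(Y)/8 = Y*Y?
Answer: -71/8 ≈ -8.8750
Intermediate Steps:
D(Y) = 8*Y² (D(Y) = 8*(Y*Y) = 8*Y²)
c(g, s) = 3
1/D(1) + c(-5, 4)*(-6 - 1*(-3)) = 1/(8*1²) + 3*(-6 - 1*(-3)) = 1/(8*1) + 3*(-6 + 3) = 1/8 + 3*(-3) = ⅛ - 9 = -71/8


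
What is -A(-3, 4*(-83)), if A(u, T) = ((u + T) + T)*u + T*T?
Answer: -112225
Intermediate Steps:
A(u, T) = T**2 + u*(u + 2*T) (A(u, T) = ((T + u) + T)*u + T**2 = (u + 2*T)*u + T**2 = u*(u + 2*T) + T**2 = T**2 + u*(u + 2*T))
-A(-3, 4*(-83)) = -((4*(-83))**2 + (-3)**2 + 2*(4*(-83))*(-3)) = -((-332)**2 + 9 + 2*(-332)*(-3)) = -(110224 + 9 + 1992) = -1*112225 = -112225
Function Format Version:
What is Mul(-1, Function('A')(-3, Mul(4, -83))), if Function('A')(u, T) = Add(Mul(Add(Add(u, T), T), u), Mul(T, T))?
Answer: -112225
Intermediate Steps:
Function('A')(u, T) = Add(Pow(T, 2), Mul(u, Add(u, Mul(2, T)))) (Function('A')(u, T) = Add(Mul(Add(Add(T, u), T), u), Pow(T, 2)) = Add(Mul(Add(u, Mul(2, T)), u), Pow(T, 2)) = Add(Mul(u, Add(u, Mul(2, T))), Pow(T, 2)) = Add(Pow(T, 2), Mul(u, Add(u, Mul(2, T)))))
Mul(-1, Function('A')(-3, Mul(4, -83))) = Mul(-1, Add(Pow(Mul(4, -83), 2), Pow(-3, 2), Mul(2, Mul(4, -83), -3))) = Mul(-1, Add(Pow(-332, 2), 9, Mul(2, -332, -3))) = Mul(-1, Add(110224, 9, 1992)) = Mul(-1, 112225) = -112225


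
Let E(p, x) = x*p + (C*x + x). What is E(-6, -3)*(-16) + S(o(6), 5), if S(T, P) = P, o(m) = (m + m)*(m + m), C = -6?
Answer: -523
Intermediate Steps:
o(m) = 4*m**2 (o(m) = (2*m)*(2*m) = 4*m**2)
E(p, x) = -5*x + p*x (E(p, x) = x*p + (-6*x + x) = p*x - 5*x = -5*x + p*x)
E(-6, -3)*(-16) + S(o(6), 5) = -3*(-5 - 6)*(-16) + 5 = -3*(-11)*(-16) + 5 = 33*(-16) + 5 = -528 + 5 = -523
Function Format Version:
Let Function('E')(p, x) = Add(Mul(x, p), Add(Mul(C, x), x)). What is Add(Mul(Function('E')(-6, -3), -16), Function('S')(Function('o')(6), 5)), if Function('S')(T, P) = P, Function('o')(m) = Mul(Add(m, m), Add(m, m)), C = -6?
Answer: -523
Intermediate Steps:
Function('o')(m) = Mul(4, Pow(m, 2)) (Function('o')(m) = Mul(Mul(2, m), Mul(2, m)) = Mul(4, Pow(m, 2)))
Function('E')(p, x) = Add(Mul(-5, x), Mul(p, x)) (Function('E')(p, x) = Add(Mul(x, p), Add(Mul(-6, x), x)) = Add(Mul(p, x), Mul(-5, x)) = Add(Mul(-5, x), Mul(p, x)))
Add(Mul(Function('E')(-6, -3), -16), Function('S')(Function('o')(6), 5)) = Add(Mul(Mul(-3, Add(-5, -6)), -16), 5) = Add(Mul(Mul(-3, -11), -16), 5) = Add(Mul(33, -16), 5) = Add(-528, 5) = -523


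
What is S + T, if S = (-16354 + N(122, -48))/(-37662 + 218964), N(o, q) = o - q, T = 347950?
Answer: 31542007358/90651 ≈ 3.4795e+5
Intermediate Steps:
S = -8092/90651 (S = (-16354 + (122 - 1*(-48)))/(-37662 + 218964) = (-16354 + (122 + 48))/181302 = (-16354 + 170)*(1/181302) = -16184*1/181302 = -8092/90651 ≈ -0.089265)
S + T = -8092/90651 + 347950 = 31542007358/90651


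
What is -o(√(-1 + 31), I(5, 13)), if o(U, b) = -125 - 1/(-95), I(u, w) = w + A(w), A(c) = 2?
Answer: 11874/95 ≈ 124.99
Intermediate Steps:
I(u, w) = 2 + w (I(u, w) = w + 2 = 2 + w)
o(U, b) = -11874/95 (o(U, b) = -125 - 1*(-1/95) = -125 + 1/95 = -11874/95)
-o(√(-1 + 31), I(5, 13)) = -1*(-11874/95) = 11874/95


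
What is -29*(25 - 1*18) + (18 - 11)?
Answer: -196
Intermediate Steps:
-29*(25 - 1*18) + (18 - 11) = -29*(25 - 18) + 7 = -29*7 + 7 = -203 + 7 = -196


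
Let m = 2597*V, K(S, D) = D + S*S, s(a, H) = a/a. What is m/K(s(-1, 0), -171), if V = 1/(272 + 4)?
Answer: -2597/46920 ≈ -0.055350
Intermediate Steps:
s(a, H) = 1
K(S, D) = D + S²
V = 1/276 ≈ 0.0036232
m = 2597/276 (m = 2597*(1/276) = 2597/276 ≈ 9.4094)
m/K(s(-1, 0), -171) = 2597/(276*(-171 + 1²)) = 2597/(276*(-171 + 1)) = (2597/276)/(-170) = (2597/276)*(-1/170) = -2597/46920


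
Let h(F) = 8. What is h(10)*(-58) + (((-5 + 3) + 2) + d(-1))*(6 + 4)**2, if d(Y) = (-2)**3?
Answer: -1264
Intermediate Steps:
d(Y) = -8
h(10)*(-58) + (((-5 + 3) + 2) + d(-1))*(6 + 4)**2 = 8*(-58) + (((-5 + 3) + 2) - 8)*(6 + 4)**2 = -464 + ((-2 + 2) - 8)*10**2 = -464 + (0 - 8)*100 = -464 - 8*100 = -464 - 800 = -1264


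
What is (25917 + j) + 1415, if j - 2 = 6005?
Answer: 33339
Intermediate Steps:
j = 6007 (j = 2 + 6005 = 6007)
(25917 + j) + 1415 = (25917 + 6007) + 1415 = 31924 + 1415 = 33339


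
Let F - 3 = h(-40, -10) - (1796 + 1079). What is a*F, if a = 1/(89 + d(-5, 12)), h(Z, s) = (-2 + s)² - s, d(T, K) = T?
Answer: -453/14 ≈ -32.357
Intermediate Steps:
F = -2718 (F = 3 + (((-2 - 10)² - 1*(-10)) - (1796 + 1079)) = 3 + (((-12)² + 10) - 1*2875) = 3 + ((144 + 10) - 2875) = 3 + (154 - 2875) = 3 - 2721 = -2718)
a = 1/84 (a = 1/(89 - 5) = 1/84 ≈ 0.011905)
a*F = (1/84)*(-2718) = -453/14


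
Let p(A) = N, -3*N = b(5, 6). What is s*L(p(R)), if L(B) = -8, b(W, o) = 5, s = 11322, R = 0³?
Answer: -90576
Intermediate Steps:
R = 0
N = -5/3 (N = -⅓*5 = -5/3 ≈ -1.6667)
p(A) = -5/3
s*L(p(R)) = 11322*(-8) = -90576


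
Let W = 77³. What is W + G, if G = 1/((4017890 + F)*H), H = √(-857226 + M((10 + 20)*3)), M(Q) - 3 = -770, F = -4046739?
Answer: 456533 + I*√857993/24752240057 ≈ 4.5653e+5 + 3.7422e-8*I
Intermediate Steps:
M(Q) = -767 (M(Q) = 3 - 770 = -767)
H = I*√857993 (H = √(-857226 - 767) = √(-857993) = I*√857993 ≈ 926.28*I)
W = 456533
G = I*√857993/24752240057 (G = 1/((4017890 - 4046739)*((I*√857993))) = (-I*√857993/857993)/(-28849) = -(-1)*I*√857993/24752240057 = I*√857993/24752240057 ≈ 3.7422e-8*I)
W + G = 456533 + I*√857993/24752240057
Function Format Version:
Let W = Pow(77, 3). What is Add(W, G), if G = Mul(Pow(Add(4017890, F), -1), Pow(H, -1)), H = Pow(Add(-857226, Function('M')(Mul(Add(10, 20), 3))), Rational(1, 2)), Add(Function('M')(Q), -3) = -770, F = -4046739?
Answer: Add(456533, Mul(Rational(1, 24752240057), I, Pow(857993, Rational(1, 2)))) ≈ Add(4.5653e+5, Mul(3.7422e-8, I))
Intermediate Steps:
Function('M')(Q) = -767 (Function('M')(Q) = Add(3, -770) = -767)
H = Mul(I, Pow(857993, Rational(1, 2))) (H = Pow(Add(-857226, -767), Rational(1, 2)) = Pow(-857993, Rational(1, 2)) = Mul(I, Pow(857993, Rational(1, 2))) ≈ Mul(926.28, I))
W = 456533
G = Mul(Rational(1, 24752240057), I, Pow(857993, Rational(1, 2))) (G = Mul(Pow(Add(4017890, -4046739), -1), Pow(Mul(I, Pow(857993, Rational(1, 2))), -1)) = Mul(Pow(-28849, -1), Mul(Rational(-1, 857993), I, Pow(857993, Rational(1, 2)))) = Mul(Rational(-1, 28849), Mul(Rational(-1, 857993), I, Pow(857993, Rational(1, 2)))) = Mul(Rational(1, 24752240057), I, Pow(857993, Rational(1, 2))) ≈ Mul(3.7422e-8, I))
Add(W, G) = Add(456533, Mul(Rational(1, 24752240057), I, Pow(857993, Rational(1, 2))))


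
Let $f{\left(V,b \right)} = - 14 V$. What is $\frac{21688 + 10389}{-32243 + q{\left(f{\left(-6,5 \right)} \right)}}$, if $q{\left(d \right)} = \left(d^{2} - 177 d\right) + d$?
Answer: $- \frac{32077}{39971} \approx -0.80251$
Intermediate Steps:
$q{\left(d \right)} = d^{2} - 176 d$
$\frac{21688 + 10389}{-32243 + q{\left(f{\left(-6,5 \right)} \right)}} = \frac{21688 + 10389}{-32243 + \left(-14\right) \left(-6\right) \left(-176 - -84\right)} = \frac{32077}{-32243 + 84 \left(-176 + 84\right)} = \frac{32077}{-32243 + 84 \left(-92\right)} = \frac{32077}{-32243 - 7728} = \frac{32077}{-39971} = 32077 \left(- \frac{1}{39971}\right) = - \frac{32077}{39971}$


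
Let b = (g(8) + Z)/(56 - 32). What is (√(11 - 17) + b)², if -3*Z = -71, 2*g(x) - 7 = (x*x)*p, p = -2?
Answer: (221 - 144*I*√6)²/20736 ≈ -3.6446 - 7.5186*I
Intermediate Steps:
g(x) = 7/2 - x² (g(x) = 7/2 + ((x*x)*(-2))/2 = 7/2 + (x²*(-2))/2 = 7/2 + (-2*x²)/2 = 7/2 - x²)
Z = 71/3 (Z = -⅓*(-71) = 71/3 ≈ 23.667)
b = -221/144 (b = ((7/2 - 1*8²) + 71/3)/(56 - 32) = ((7/2 - 1*64) + 71/3)/24 = ((7/2 - 64) + 71/3)*(1/24) = (-121/2 + 71/3)*(1/24) = -221/6*1/24 = -221/144 ≈ -1.5347)
(√(11 - 17) + b)² = (√(11 - 17) - 221/144)² = (√(-6) - 221/144)² = (I*√6 - 221/144)² = (-221/144 + I*√6)²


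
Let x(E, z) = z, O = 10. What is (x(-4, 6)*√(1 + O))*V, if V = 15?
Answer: 90*√11 ≈ 298.50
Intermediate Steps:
(x(-4, 6)*√(1 + O))*V = (6*√(1 + 10))*15 = (6*√11)*15 = 90*√11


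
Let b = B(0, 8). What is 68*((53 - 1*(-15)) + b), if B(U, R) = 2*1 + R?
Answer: 5304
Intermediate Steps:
B(U, R) = 2 + R
b = 10 (b = 2 + 8 = 10)
68*((53 - 1*(-15)) + b) = 68*((53 - 1*(-15)) + 10) = 68*((53 + 15) + 10) = 68*(68 + 10) = 68*78 = 5304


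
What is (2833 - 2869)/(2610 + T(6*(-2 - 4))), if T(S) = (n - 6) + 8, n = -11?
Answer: -4/289 ≈ -0.013841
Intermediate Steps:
T(S) = -9 (T(S) = (-11 - 6) + 8 = -17 + 8 = -9)
(2833 - 2869)/(2610 + T(6*(-2 - 4))) = (2833 - 2869)/(2610 - 9) = -36/2601 = -36*1/2601 = -4/289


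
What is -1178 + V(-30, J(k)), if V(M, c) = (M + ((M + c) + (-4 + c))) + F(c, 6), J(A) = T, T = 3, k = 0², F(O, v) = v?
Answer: -1230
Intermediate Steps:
k = 0
J(A) = 3
V(M, c) = 2 + 2*M + 2*c (V(M, c) = (M + ((M + c) + (-4 + c))) + 6 = (M + (-4 + M + 2*c)) + 6 = (-4 + 2*M + 2*c) + 6 = 2 + 2*M + 2*c)
-1178 + V(-30, J(k)) = -1178 + (2 + 2*(-30) + 2*3) = -1178 + (2 - 60 + 6) = -1178 - 52 = -1230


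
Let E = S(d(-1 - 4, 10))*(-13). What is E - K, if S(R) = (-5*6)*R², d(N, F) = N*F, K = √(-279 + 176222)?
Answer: 975000 - √175943 ≈ 9.7458e+5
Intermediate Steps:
K = √175943 ≈ 419.46
d(N, F) = F*N
S(R) = -30*R²
E = 975000 (E = -30*100*(-1 - 4)²*(-13) = -30*(10*(-5))²*(-13) = -30*(-50)²*(-13) = -30*2500*(-13) = -75000*(-13) = 975000)
E - K = 975000 - √175943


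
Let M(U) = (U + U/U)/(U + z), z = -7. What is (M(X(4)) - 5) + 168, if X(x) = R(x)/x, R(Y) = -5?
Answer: 5380/33 ≈ 163.03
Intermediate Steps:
X(x) = -5/x
M(U) = (1 + U)/(-7 + U) (M(U) = (U + U/U)/(U - 7) = (U + 1)/(-7 + U) = (1 + U)/(-7 + U))
(M(X(4)) - 5) + 168 = ((1 - 5/4)/(-7 - 5/4) - 5) + 168 = (-¼/(-33/4) - 5) + 168 = (-4/33*(-¼) - 5) + 168 = (1/33 - 5) + 168 = -164/33 + 168 = 5380/33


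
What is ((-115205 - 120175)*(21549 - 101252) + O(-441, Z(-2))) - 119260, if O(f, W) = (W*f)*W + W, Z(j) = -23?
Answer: 18760139568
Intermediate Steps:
O(f, W) = W + f*W² (O(f, W) = f*W² + W = W + f*W²)
((-115205 - 120175)*(21549 - 101252) + O(-441, Z(-2))) - 119260 = ((-115205 - 120175)*(21549 - 101252) - 23*(1 - 23*(-441))) - 119260 = (-235380*(-79703) - 23*(1 + 10143)) - 119260 = (18760492140 - 23*10144) - 119260 = (18760492140 - 233312) - 119260 = 18760258828 - 119260 = 18760139568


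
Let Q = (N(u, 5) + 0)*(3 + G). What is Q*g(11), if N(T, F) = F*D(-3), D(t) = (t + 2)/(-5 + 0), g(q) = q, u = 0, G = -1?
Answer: 22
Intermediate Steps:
D(t) = -⅖ - t/5 (D(t) = (2 + t)/(-5) = (2 + t)*(-⅕) = -⅖ - t/5)
N(T, F) = F/5 (N(T, F) = F*(-⅖ - ⅕*(-3)) = F*(-⅖ + ⅗) = F*(⅕) = F/5)
Q = 2 (Q = ((⅕)*5 + 0)*(3 - 1) = (1 + 0)*2 = 1*2 = 2)
Q*g(11) = 2*11 = 22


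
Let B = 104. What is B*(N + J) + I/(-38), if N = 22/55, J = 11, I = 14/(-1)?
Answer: 112667/95 ≈ 1186.0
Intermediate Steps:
I = -14 (I = 14*(-1) = -14)
N = 2/5 (N = 22*(1/55) = 2/5 ≈ 0.40000)
B*(N + J) + I/(-38) = 104*(2/5 + 11) - 14/(-38) = 104*(57/5) - 14*(-1/38) = 5928/5 + 7/19 = 112667/95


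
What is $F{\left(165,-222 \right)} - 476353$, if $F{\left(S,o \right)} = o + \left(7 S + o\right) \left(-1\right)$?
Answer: $-477508$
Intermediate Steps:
$F{\left(S,o \right)} = - 7 S$ ($F{\left(S,o \right)} = o + \left(o + 7 S\right) \left(-1\right) = o - \left(o + 7 S\right) = - 7 S$)
$F{\left(165,-222 \right)} - 476353 = \left(-7\right) 165 - 476353 = -1155 - 476353 = -477508$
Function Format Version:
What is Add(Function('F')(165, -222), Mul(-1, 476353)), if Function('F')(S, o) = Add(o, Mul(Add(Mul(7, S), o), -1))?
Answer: -477508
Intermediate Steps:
Function('F')(S, o) = Mul(-7, S) (Function('F')(S, o) = Add(o, Mul(Add(o, Mul(7, S)), -1)) = Add(o, Add(Mul(-1, o), Mul(-7, S))) = Mul(-7, S))
Add(Function('F')(165, -222), Mul(-1, 476353)) = Add(Mul(-7, 165), Mul(-1, 476353)) = Add(-1155, -476353) = -477508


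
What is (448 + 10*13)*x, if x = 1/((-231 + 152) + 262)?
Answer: 578/183 ≈ 3.1585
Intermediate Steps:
x = 1/183 (x = 1/(-79 + 262) = 1/183 ≈ 0.0054645)
(448 + 10*13)*x = (448 + 10*13)*(1/183) = (448 + 130)*(1/183) = 578*(1/183) = 578/183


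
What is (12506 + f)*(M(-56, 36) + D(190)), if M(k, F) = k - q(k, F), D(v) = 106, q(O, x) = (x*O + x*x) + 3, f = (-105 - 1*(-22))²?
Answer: 14875965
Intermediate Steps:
f = 6889 (f = (-105 + 22)² = (-83)² = 6889)
q(O, x) = 3 + x² + O*x (q(O, x) = (O*x + x²) + 3 = (x² + O*x) + 3 = 3 + x² + O*x)
M(k, F) = -3 + k - F² - F*k (M(k, F) = k - (3 + F² + k*F) = k - (3 + F² + F*k) = k + (-3 - F² - F*k) = -3 + k - F² - F*k)
(12506 + f)*(M(-56, 36) + D(190)) = (12506 + 6889)*((-3 - 56 - 1*36² - 1*36*(-56)) + 106) = 19395*((-3 - 56 - 1*1296 + 2016) + 106) = 19395*((-3 - 56 - 1296 + 2016) + 106) = 19395*(661 + 106) = 19395*767 = 14875965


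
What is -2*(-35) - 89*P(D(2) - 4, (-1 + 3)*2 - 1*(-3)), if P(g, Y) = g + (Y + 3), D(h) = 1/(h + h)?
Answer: -1945/4 ≈ -486.25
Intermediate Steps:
D(h) = 1/(2*h)
P(g, Y) = 3 + Y + g (P(g, Y) = g + (3 + Y) = 3 + Y + g)
-2*(-35) - 89*P(D(2) - 4, (-1 + 3)*2 - 1*(-3)) = -2*(-35) - 89*(3 + ((-1 + 3)*2 - 1*(-3)) + ((½)/2 - 4)) = 70 - 89*(3 + (2*2 + 3) + ((½)*(½) - 4)) = 70 - 89*(3 + (4 + 3) + (¼ - 4)) = 70 - 89*(3 + 7 - 15/4) = 70 - 89*25/4 = 70 - 2225/4 = -1945/4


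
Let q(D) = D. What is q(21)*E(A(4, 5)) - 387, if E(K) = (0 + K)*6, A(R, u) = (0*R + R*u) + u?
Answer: 2763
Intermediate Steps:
A(R, u) = u + R*u (A(R, u) = (0 + R*u) + u = R*u + u = u + R*u)
E(K) = 6*K (E(K) = K*6 = 6*K)
q(21)*E(A(4, 5)) - 387 = 21*(6*(5*(1 + 4))) - 387 = 21*(6*(5*5)) - 387 = 21*(6*25) - 387 = 21*150 - 387 = 3150 - 387 = 2763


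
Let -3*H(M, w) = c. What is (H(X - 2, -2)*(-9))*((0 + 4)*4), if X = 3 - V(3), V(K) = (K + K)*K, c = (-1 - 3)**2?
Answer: 768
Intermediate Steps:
c = 16 (c = (-4)**2 = 16)
V(K) = 2*K**2 (V(K) = (2*K)*K = 2*K**2)
X = -15 (X = 3 - 2*3**2 = 3 - 2*9 = 3 - 1*18 = 3 - 18 = -15)
H(M, w) = -16/3 (H(M, w) = -1/3*16 = -16/3)
(H(X - 2, -2)*(-9))*((0 + 4)*4) = (-16/3*(-9))*((0 + 4)*4) = 48*(4*4) = 48*16 = 768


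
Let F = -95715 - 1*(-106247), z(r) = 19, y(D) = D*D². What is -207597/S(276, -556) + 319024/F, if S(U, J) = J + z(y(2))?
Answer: 196477291/471307 ≈ 416.88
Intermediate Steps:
y(D) = D³
S(U, J) = 19 + J (S(U, J) = J + 19 = 19 + J)
F = 10532 (F = -95715 + 106247 = 10532)
-207597/S(276, -556) + 319024/F = -207597/(19 - 556) + 319024/10532 = -207597/(-537) + 319024*(1/10532) = -207597*(-1/537) + 79756/2633 = 69199/179 + 79756/2633 = 196477291/471307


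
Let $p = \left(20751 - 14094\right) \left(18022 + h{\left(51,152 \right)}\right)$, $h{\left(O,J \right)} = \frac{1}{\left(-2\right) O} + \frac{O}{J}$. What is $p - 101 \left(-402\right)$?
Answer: $\frac{310119339679}{2584} \approx 1.2002 \cdot 10^{8}$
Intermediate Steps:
$h{\left(O,J \right)} = - \frac{1}{2 O} + \frac{O}{J}$
$p = \frac{310014424111}{2584}$ ($p = \left(20751 - 14094\right) \left(18022 + \left(- \frac{1}{2 \cdot 51} + \frac{51}{152}\right)\right) = 6657 \left(18022 + \left(\left(- \frac{1}{2}\right) \frac{1}{51} + 51 \cdot \frac{1}{152}\right)\right) = 6657 \left(18022 + \left(- \frac{1}{102} + \frac{51}{152}\right)\right) = 6657 \left(18022 + \frac{2525}{7752}\right) = 6657 \cdot \frac{139709069}{7752} = \frac{310014424111}{2584} \approx 1.1997 \cdot 10^{8}$)
$p - 101 \left(-402\right) = \frac{310014424111}{2584} - 101 \left(-402\right) = \frac{310014424111}{2584} - -40602 = \frac{310014424111}{2584} + 40602 = \frac{310119339679}{2584}$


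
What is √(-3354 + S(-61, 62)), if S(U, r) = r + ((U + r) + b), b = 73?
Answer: I*√3218 ≈ 56.727*I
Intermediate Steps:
S(U, r) = 73 + U + 2*r (S(U, r) = r + ((U + r) + 73) = r + (73 + U + r) = 73 + U + 2*r)
√(-3354 + S(-61, 62)) = √(-3354 + (73 - 61 + 2*62)) = √(-3354 + (73 - 61 + 124)) = √(-3354 + 136) = √(-3218) = I*√3218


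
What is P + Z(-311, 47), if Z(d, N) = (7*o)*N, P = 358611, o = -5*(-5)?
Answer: 366836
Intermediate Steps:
o = 25
Z(d, N) = 175*N (Z(d, N) = (7*25)*N = 175*N)
P + Z(-311, 47) = 358611 + 175*47 = 358611 + 8225 = 366836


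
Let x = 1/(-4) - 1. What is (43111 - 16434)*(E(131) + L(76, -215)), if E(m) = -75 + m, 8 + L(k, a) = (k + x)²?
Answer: 2405438413/16 ≈ 1.5034e+8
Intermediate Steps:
x = -5/4 (x = -¼*1 - 1 = -¼ - 1 = -5/4 ≈ -1.2500)
L(k, a) = -8 + (-5/4 + k)² (L(k, a) = -8 + (k - 5/4)² = -8 + (-5/4 + k)²)
(43111 - 16434)*(E(131) + L(76, -215)) = (43111 - 16434)*((-75 + 131) + (-8 + (-5 + 4*76)²/16)) = 26677*(56 + (-8 + (-5 + 304)²/16)) = 26677*(56 + (-8 + (1/16)*299²)) = 26677*(56 + (-8 + (1/16)*89401)) = 26677*(56 + (-8 + 89401/16)) = 26677*(56 + 89273/16) = 26677*(90169/16) = 2405438413/16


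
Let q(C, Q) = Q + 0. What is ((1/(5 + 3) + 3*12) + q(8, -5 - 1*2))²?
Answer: 54289/64 ≈ 848.27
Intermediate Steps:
q(C, Q) = Q
((1/(5 + 3) + 3*12) + q(8, -5 - 1*2))² = ((1/(5 + 3) + 3*12) + (-5 - 1*2))² = ((1/8 + 36) + (-5 - 2))² = ((⅛ + 36) - 7)² = (289/8 - 7)² = (233/8)² = 54289/64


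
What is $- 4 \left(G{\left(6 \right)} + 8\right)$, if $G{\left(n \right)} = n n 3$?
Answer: $-464$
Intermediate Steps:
$G{\left(n \right)} = 3 n^{2}$ ($G{\left(n \right)} = n^{2} \cdot 3 = 3 n^{2}$)
$- 4 \left(G{\left(6 \right)} + 8\right) = - 4 \left(3 \cdot 6^{2} + 8\right) = - 4 \left(3 \cdot 36 + 8\right) = - 4 \left(108 + 8\right) = \left(-4\right) 116 = -464$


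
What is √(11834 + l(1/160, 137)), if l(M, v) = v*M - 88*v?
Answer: I*√353830/40 ≈ 14.871*I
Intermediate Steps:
l(M, v) = -88*v + M*v (l(M, v) = M*v - 88*v = -88*v + M*v)
√(11834 + l(1/160, 137)) = √(11834 + 137*(-88 + 1/160)) = √(11834 + 137*(-14079/160)) = √(11834 - 1928823/160) = √(-35383/160) = I*√353830/40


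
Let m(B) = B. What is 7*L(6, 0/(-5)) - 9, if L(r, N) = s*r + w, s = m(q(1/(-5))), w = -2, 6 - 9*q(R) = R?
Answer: 89/15 ≈ 5.9333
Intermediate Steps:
q(R) = ⅔ - R/9
s = 31/45 (s = ⅔ - 1/(9*(-5)) = ⅔ - (-1)/(9*5) = ⅔ - ⅑*(-⅕) = ⅔ + 1/45 = 31/45 ≈ 0.68889)
L(r, N) = -2 + 31*r/45 (L(r, N) = 31*r/45 - 2 = -2 + 31*r/45)
7*L(6, 0/(-5)) - 9 = 7*(-2 + (31/45)*6) - 9 = 7*(-2 + 62/15) - 9 = 7*(32/15) - 9 = 224/15 - 9 = 89/15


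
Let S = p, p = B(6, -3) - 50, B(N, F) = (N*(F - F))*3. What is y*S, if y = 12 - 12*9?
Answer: 4800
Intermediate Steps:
B(N, F) = 0 (B(N, F) = (N*0)*3 = 0*3 = 0)
y = -96 (y = 12 - 108 = -96)
p = -50 (p = 0 - 50 = -50)
S = -50
y*S = -96*(-50) = 4800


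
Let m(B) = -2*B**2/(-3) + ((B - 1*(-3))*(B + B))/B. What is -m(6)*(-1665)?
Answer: 69930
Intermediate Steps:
m(B) = 6 + 2*B + 2*B**2/3 (m(B) = -2*B**2*(-1/3) + ((B + 3)*(2*B))/B = 2*B**2/3 + ((3 + B)*(2*B))/B = 2*B**2/3 + (2*B*(3 + B))/B = 2*B**2/3 + (6 + 2*B) = 6 + 2*B + 2*B**2/3)
-m(6)*(-1665) = -(6 + 2*6 + (2/3)*6**2)*(-1665) = -(6 + 12 + (2/3)*36)*(-1665) = -(6 + 12 + 24)*(-1665) = -42*(-1665) = -1*(-69930) = 69930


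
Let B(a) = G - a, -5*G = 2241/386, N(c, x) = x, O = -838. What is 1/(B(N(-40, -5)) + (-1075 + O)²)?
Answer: 1930/7062975579 ≈ 2.7326e-7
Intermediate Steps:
G = -2241/1930 (G = -2241/(5*386) = -⅕*2241/386 = -2241/1930 ≈ -1.1611)
B(a) = -2241/1930 - a
1/(B(N(-40, -5)) + (-1075 + O)²) = 1/((-2241/1930 - 1*(-5)) + (-1075 - 838)²) = 1/((-2241/1930 + 5) + (-1913)²) = 1/(7409/1930 + 3659569) = 1/(7062975579/1930) = 1930/7062975579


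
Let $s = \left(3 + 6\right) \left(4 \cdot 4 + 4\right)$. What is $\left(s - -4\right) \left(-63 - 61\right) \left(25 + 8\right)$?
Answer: $-752928$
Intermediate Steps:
$s = 180$ ($s = 9 \left(16 + 4\right) = 9 \cdot 20 = 180$)
$\left(s - -4\right) \left(-63 - 61\right) \left(25 + 8\right) = \left(180 - -4\right) \left(-63 - 61\right) \left(25 + 8\right) = \left(180 + 4\right) \left(\left(-124\right) 33\right) = 184 \left(-4092\right) = -752928$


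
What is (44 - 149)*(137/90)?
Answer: -959/6 ≈ -159.83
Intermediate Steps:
(44 - 149)*(137/90) = -14385/90 = -105*137/90 = -959/6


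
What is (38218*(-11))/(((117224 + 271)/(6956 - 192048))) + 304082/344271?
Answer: 8929518779703842/13483373715 ≈ 6.6226e+5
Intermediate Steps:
(38218*(-11))/(((117224 + 271)/(6956 - 192048))) + 304082/344271 = -420398/(117495/(-185092)) + 304082*(1/344271) = -420398/(117495*(-1/185092)) + 304082/344271 = -420398/(-117495/185092) + 304082/344271 = -420398*(-185092/117495) + 304082/344271 = 77812306616/117495 + 304082/344271 = 8929518779703842/13483373715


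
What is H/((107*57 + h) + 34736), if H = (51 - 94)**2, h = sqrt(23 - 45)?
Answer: 75503915/1667497247 - 1849*I*sqrt(22)/1667497247 ≈ 0.04528 - 5.201e-6*I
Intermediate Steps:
h = I*sqrt(22) (h = sqrt(-22) = I*sqrt(22) ≈ 4.6904*I)
H = 1849 (H = (-43)**2 = 1849)
H/((107*57 + h) + 34736) = 1849/((107*57 + I*sqrt(22)) + 34736) = 1849/((6099 + I*sqrt(22)) + 34736) = 1849/(40835 + I*sqrt(22))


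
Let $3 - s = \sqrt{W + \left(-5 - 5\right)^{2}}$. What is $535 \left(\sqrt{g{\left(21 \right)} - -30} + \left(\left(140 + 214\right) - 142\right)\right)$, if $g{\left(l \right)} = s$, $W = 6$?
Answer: $113420 + 535 \sqrt{33 - \sqrt{106}} \approx 1.1597 \cdot 10^{5}$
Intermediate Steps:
$s = 3 - \sqrt{106}$ ($s = 3 - \sqrt{6 + \left(-5 - 5\right)^{2}} = 3 - \sqrt{6 + \left(-10\right)^{2}} = 3 - \sqrt{6 + 100} = 3 - \sqrt{106} \approx -7.2956$)
$g{\left(l \right)} = 3 - \sqrt{106}$
$535 \left(\sqrt{g{\left(21 \right)} - -30} + \left(\left(140 + 214\right) - 142\right)\right) = 535 \left(\sqrt{\left(3 - \sqrt{106}\right) - -30} + \left(\left(140 + 214\right) - 142\right)\right) = 535 \left(\sqrt{\left(3 - \sqrt{106}\right) + \left(-246 + 276\right)} + \left(354 - 142\right)\right) = 535 \left(\sqrt{\left(3 - \sqrt{106}\right) + 30} + 212\right) = 535 \left(\sqrt{33 - \sqrt{106}} + 212\right) = 535 \left(212 + \sqrt{33 - \sqrt{106}}\right) = 113420 + 535 \sqrt{33 - \sqrt{106}}$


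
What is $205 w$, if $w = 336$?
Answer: $68880$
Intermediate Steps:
$205 w = 205 \cdot 336 = 68880$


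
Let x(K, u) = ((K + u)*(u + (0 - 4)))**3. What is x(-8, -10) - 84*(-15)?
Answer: 16004268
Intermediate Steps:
x(K, u) = (-4 + u)**3*(K + u)**3 (x(K, u) = ((K + u)*(u - 4))**3 = ((K + u)*(-4 + u))**3 = ((-4 + u)*(K + u))**3 = (-4 + u)**3*(K + u)**3)
x(-8, -10) - 84*(-15) = (-4 - 10)**3*(-8 - 10)**3 - 84*(-15) = (-14)**3*(-18)**3 + 1260 = -2744*(-5832) + 1260 = 16003008 + 1260 = 16004268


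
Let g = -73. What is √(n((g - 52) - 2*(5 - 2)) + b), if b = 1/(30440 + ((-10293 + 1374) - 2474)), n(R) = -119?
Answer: 4*I*√2698236114/19047 ≈ 10.909*I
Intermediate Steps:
b = 1/19047 (b = 1/(30440 + (-8919 - 2474)) = 1/(30440 - 11393) = 1/19047 ≈ 5.2502e-5)
√(n((g - 52) - 2*(5 - 2)) + b) = √(-119 + 1/19047) = √(-2266592/19047) = 4*I*√2698236114/19047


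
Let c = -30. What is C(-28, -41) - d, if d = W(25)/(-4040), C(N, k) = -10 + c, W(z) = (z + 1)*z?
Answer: -16095/404 ≈ -39.839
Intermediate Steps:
W(z) = z*(1 + z) (W(z) = (1 + z)*z = z*(1 + z))
C(N, k) = -40 (C(N, k) = -10 - 30 = -40)
d = -65/404 (d = (25*(1 + 25))/(-4040) = (25*26)*(-1/4040) = 650*(-1/4040) = -65/404 ≈ -0.16089)
C(-28, -41) - d = -40 - 1*(-65/404) = -40 + 65/404 = -16095/404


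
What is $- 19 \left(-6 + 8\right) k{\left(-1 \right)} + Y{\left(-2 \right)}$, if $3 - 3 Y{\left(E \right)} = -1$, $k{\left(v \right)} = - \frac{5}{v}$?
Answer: $- \frac{566}{3} \approx -188.67$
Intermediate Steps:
$Y{\left(E \right)} = \frac{4}{3}$ ($Y{\left(E \right)} = 1 - - \frac{1}{3} = 1 + \frac{1}{3} = \frac{4}{3}$)
$- 19 \left(-6 + 8\right) k{\left(-1 \right)} + Y{\left(-2 \right)} = - 19 \left(-6 + 8\right) \left(- \frac{5}{-1}\right) + \frac{4}{3} = - 19 \cdot 2 \left(\left(-5\right) \left(-1\right)\right) + \frac{4}{3} = - 19 \cdot 2 \cdot 5 + \frac{4}{3} = \left(-19\right) 10 + \frac{4}{3} = -190 + \frac{4}{3} = - \frac{566}{3}$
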